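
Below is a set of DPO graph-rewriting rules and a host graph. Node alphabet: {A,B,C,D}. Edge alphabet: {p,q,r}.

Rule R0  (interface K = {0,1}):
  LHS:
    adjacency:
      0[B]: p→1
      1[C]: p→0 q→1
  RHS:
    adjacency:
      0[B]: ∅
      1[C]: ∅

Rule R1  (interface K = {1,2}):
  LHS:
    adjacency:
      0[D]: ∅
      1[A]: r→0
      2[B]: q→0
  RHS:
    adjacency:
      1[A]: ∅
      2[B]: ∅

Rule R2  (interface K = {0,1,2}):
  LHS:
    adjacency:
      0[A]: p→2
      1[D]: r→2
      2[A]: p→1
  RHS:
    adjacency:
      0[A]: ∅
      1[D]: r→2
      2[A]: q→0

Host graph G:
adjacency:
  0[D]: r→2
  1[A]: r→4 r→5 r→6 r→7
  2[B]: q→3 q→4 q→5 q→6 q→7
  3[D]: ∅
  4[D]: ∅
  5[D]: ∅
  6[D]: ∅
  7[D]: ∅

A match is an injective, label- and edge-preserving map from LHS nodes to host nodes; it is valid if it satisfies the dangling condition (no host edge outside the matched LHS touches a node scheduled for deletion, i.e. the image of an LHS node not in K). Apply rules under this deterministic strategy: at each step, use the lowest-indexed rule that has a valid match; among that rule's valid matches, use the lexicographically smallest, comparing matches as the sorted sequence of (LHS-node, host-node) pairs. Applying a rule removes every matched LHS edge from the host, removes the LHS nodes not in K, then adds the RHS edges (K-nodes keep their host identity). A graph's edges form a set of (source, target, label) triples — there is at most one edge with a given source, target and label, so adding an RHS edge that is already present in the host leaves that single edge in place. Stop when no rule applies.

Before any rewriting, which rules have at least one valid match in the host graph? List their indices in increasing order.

R0: no valid match — LHS pattern not found
R1: 4 valid matches — {0↦4, 1↦1, 2↦2}, {0↦5, 1↦1, 2↦2}, {0↦6, 1↦1, 2↦2} (+1 more)
R2: no valid match — LHS pattern not found

Answer: [R1]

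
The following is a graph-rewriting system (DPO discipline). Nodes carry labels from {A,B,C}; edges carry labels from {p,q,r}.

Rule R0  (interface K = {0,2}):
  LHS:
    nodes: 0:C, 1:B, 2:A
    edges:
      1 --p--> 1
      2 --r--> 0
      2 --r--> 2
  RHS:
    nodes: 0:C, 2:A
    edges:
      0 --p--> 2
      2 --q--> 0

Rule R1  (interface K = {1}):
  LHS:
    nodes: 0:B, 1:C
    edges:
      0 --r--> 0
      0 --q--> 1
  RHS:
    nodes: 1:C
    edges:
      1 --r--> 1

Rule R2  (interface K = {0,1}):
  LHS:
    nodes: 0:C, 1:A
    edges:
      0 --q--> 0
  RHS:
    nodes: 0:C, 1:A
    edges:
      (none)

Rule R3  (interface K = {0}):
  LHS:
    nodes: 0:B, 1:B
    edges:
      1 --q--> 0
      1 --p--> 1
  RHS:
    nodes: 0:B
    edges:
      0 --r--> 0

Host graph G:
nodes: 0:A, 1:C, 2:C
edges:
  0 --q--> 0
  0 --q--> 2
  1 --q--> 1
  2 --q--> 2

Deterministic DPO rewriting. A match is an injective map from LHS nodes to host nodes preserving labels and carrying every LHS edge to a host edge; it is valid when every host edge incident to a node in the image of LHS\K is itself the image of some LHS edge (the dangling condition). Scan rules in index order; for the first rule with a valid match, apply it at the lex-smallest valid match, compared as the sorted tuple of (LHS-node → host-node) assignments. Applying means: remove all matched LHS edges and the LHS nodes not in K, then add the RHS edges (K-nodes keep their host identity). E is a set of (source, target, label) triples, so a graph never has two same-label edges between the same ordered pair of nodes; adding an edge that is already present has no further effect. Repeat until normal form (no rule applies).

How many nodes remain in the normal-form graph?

Answer: 3

Steps:
start.  V:3 E:4  edges: 0-q->0 0-q->2 1-q->1 2-q->2
1. fire R2 via {0↦1, 1↦0}  →  V:3 E:3  edges: 0-q->0 0-q->2 2-q->2
2. fire R2 via {0↦2, 1↦0}  →  V:3 E:2  edges: 0-q->0 0-q->2
halt: no rule applies after step 2
NF nodes: {0:A, 1:C, 2:C}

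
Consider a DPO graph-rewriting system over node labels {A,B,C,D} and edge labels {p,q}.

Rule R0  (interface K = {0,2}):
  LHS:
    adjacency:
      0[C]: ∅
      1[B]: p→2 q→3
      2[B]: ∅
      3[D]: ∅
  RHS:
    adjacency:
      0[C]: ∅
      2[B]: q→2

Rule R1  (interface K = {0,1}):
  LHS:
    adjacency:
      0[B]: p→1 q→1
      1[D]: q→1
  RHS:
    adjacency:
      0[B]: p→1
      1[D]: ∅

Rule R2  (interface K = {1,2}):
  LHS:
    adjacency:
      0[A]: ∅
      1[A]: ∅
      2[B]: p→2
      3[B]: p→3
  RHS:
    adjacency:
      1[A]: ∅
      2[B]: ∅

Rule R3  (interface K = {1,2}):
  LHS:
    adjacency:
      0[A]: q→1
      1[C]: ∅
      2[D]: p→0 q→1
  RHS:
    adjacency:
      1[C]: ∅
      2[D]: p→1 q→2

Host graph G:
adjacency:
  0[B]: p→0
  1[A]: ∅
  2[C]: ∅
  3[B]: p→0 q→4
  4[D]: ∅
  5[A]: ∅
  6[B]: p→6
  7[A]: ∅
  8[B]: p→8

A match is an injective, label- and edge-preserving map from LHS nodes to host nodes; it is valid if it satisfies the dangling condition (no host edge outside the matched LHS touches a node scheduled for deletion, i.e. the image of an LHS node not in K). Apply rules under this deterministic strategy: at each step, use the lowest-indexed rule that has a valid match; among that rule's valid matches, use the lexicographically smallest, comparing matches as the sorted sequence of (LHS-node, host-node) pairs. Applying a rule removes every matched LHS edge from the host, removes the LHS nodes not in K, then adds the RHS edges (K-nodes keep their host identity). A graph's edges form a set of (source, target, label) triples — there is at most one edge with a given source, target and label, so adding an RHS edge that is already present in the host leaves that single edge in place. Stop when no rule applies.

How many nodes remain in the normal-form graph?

[0] host  ⇒  9 nodes, 5 edges  {0-p->0 3-p->0 3-q->4 6-p->6 8-p->8}
[1] R0 @ {0↦2, 1↦3, 2↦0, 3↦4}  ⇒  7 nodes, 4 edges  {0-p->0 0-q->0 6-p->6 8-p->8}
[2] R2 @ {0↦1, 1↦5, 2↦0, 3↦6}  ⇒  5 nodes, 2 edges  {0-q->0 8-p->8}
halt: no rule applies after step 2
NF nodes: {0:B, 2:C, 5:A, 7:A, 8:B}

Answer: 5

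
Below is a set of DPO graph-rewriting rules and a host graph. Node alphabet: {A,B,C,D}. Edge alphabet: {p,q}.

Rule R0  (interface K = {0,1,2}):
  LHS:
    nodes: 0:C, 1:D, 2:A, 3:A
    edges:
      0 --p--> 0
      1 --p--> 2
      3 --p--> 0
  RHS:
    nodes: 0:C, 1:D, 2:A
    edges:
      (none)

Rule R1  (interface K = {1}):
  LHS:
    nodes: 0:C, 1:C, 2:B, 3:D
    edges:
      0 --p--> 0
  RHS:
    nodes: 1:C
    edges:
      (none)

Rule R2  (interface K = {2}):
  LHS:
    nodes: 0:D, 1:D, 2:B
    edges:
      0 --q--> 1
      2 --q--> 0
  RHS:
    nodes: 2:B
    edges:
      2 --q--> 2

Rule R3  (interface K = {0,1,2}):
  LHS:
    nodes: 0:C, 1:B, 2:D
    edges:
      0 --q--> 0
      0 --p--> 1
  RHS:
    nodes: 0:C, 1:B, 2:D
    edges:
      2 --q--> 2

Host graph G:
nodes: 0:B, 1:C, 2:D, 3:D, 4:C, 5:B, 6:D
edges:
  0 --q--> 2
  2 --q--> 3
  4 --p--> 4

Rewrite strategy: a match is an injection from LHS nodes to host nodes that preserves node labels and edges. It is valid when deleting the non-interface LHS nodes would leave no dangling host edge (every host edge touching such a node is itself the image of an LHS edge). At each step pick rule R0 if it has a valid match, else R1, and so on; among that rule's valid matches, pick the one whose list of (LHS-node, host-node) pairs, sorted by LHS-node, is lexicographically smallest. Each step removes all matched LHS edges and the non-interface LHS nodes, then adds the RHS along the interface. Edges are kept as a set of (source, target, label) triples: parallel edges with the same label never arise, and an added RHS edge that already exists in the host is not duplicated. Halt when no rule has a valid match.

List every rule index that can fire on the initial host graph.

R0: no valid match — LHS pattern not found
R1: 1 valid match — {0↦4, 1↦1, 2↦5, 3↦6}
R2: 1 valid match — {0↦2, 1↦3, 2↦0}
R3: no valid match — LHS pattern not found

Answer: [R1,R2]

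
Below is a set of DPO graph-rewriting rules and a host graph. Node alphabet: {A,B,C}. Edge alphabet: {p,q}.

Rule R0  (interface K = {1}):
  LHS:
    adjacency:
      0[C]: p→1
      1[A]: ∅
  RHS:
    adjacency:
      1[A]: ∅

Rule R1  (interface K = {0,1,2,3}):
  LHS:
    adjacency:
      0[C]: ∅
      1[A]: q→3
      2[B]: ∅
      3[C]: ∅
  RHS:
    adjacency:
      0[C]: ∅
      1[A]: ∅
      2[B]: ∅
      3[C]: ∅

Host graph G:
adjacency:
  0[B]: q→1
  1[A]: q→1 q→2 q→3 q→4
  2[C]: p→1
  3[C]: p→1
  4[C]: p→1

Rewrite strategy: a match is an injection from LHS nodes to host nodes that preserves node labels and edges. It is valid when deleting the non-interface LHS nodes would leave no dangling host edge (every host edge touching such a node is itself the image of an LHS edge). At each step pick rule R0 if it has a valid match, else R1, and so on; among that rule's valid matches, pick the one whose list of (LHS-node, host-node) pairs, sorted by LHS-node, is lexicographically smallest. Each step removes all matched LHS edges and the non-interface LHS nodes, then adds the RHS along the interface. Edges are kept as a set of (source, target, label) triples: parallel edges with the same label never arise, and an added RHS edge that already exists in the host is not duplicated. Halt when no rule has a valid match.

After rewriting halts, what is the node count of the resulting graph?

[0] host  ⇒  5 nodes, 8 edges  {0-q->1 1-q->1 1-q->2 1-q->3 1-q->4 2-p->1 3-p->1 4-p->1}
[1] R1 @ {0↦2, 1↦1, 2↦0, 3↦3}  ⇒  5 nodes, 7 edges  {0-q->1 1-q->1 1-q->2 1-q->4 2-p->1 3-p->1 4-p->1}
[2] R0 @ {0↦3, 1↦1}  ⇒  4 nodes, 6 edges  {0-q->1 1-q->1 1-q->2 1-q->4 2-p->1 4-p->1}
[3] R1 @ {0↦2, 1↦1, 2↦0, 3↦4}  ⇒  4 nodes, 5 edges  {0-q->1 1-q->1 1-q->2 2-p->1 4-p->1}
[4] R0 @ {0↦4, 1↦1}  ⇒  3 nodes, 4 edges  {0-q->1 1-q->1 1-q->2 2-p->1}
normal form: no rule applies after step 4
NF nodes: {0:B, 1:A, 2:C}

Answer: 3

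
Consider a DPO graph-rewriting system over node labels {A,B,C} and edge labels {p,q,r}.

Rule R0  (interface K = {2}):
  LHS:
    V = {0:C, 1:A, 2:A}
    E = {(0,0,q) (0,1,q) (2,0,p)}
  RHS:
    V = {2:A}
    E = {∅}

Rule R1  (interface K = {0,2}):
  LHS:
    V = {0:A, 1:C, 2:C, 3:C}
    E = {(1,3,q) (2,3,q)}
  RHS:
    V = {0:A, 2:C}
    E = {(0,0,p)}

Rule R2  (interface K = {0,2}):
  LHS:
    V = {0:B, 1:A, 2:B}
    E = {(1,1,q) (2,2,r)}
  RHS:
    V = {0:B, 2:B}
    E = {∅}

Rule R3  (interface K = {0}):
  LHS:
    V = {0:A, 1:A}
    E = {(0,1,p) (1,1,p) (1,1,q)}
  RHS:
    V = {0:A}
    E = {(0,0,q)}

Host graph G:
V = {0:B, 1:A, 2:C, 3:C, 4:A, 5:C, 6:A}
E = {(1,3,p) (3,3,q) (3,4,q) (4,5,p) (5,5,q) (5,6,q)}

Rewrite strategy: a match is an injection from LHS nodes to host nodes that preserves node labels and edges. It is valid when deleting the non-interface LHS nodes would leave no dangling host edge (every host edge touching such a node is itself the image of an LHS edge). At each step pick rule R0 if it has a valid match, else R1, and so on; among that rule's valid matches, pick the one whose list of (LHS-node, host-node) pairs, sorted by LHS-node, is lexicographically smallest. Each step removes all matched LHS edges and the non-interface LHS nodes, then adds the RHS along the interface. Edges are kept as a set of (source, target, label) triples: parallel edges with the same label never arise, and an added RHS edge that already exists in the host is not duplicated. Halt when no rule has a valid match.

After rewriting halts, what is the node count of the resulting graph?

initial: |V|=7 |E|=6  E = 1-p->3 3-q->3 3-q->4 4-p->5 5-q->5 5-q->6
step 1: apply R0 at {0↦5, 1↦6, 2↦4}  → |V|=5 |E|=3  E = 1-p->3 3-q->3 3-q->4
step 2: apply R0 at {0↦3, 1↦4, 2↦1}  → |V|=3 |E|=0  E = ∅
halt: no rule applies after step 2
NF nodes: {0:B, 1:A, 2:C}

Answer: 3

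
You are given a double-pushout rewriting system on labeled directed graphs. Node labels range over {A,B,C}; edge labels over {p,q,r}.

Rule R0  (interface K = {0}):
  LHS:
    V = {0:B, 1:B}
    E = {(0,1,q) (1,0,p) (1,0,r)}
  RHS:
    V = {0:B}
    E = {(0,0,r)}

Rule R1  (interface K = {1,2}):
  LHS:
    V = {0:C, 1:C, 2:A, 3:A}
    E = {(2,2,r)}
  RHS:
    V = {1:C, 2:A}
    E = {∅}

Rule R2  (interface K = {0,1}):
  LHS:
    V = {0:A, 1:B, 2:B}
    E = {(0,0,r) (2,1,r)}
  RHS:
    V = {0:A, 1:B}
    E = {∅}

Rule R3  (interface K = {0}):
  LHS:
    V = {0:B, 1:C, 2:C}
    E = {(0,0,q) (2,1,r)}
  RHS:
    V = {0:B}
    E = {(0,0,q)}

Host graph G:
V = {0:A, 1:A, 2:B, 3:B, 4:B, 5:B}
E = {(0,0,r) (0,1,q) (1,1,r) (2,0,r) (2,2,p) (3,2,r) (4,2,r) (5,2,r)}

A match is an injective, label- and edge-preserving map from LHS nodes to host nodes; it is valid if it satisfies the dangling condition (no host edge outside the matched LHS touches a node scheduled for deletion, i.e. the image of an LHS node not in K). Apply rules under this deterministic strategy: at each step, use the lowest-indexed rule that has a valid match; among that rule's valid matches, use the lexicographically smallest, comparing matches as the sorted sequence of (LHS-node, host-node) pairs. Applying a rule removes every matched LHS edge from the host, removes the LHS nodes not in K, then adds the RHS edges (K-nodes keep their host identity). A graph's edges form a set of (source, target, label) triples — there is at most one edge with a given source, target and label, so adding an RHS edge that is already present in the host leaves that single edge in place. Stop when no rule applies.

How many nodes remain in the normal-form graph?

Answer: 4

Derivation:
initial: |V|=6 |E|=8  E = 0-r->0 0-q->1 1-r->1 2-r->0 2-p->2 3-r->2 4-r->2 5-r->2
step 1: apply R2 at {0↦0, 1↦2, 2↦3}  → |V|=5 |E|=6  E = 0-q->1 1-r->1 2-r->0 2-p->2 4-r->2 5-r->2
step 2: apply R2 at {0↦1, 1↦2, 2↦4}  → |V|=4 |E|=4  E = 0-q->1 2-r->0 2-p->2 5-r->2
final graph: no rule applies after step 2
NF nodes: {0:A, 1:A, 2:B, 5:B}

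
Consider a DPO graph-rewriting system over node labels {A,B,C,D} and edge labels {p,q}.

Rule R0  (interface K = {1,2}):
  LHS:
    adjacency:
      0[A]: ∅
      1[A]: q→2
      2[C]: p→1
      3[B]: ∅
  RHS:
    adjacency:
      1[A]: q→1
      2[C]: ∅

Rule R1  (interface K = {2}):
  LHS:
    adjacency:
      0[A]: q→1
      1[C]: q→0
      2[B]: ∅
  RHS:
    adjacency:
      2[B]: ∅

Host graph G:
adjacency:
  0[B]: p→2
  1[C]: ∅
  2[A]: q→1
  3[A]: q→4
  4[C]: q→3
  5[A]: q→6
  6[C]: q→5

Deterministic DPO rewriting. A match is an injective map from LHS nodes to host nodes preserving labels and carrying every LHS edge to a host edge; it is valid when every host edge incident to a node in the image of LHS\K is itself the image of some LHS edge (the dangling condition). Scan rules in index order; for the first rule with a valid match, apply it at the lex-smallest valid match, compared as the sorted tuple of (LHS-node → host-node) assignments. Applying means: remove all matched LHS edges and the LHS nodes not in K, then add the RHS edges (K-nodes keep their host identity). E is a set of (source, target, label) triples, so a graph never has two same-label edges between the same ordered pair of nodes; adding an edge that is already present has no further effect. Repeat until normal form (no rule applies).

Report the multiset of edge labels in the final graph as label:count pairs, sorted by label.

[0] host  ⇒  7 nodes, 6 edges  {0-p->2 2-q->1 3-q->4 4-q->3 5-q->6 6-q->5}
[1] R1 @ {0↦3, 1↦4, 2↦0}  ⇒  5 nodes, 4 edges  {0-p->2 2-q->1 5-q->6 6-q->5}
[2] R1 @ {0↦5, 1↦6, 2↦0}  ⇒  3 nodes, 2 edges  {0-p->2 2-q->1}
halt: no rule applies after step 2
NF edges: [(0, 2, 'p'), (2, 1, 'q')]

Answer: p:1 q:1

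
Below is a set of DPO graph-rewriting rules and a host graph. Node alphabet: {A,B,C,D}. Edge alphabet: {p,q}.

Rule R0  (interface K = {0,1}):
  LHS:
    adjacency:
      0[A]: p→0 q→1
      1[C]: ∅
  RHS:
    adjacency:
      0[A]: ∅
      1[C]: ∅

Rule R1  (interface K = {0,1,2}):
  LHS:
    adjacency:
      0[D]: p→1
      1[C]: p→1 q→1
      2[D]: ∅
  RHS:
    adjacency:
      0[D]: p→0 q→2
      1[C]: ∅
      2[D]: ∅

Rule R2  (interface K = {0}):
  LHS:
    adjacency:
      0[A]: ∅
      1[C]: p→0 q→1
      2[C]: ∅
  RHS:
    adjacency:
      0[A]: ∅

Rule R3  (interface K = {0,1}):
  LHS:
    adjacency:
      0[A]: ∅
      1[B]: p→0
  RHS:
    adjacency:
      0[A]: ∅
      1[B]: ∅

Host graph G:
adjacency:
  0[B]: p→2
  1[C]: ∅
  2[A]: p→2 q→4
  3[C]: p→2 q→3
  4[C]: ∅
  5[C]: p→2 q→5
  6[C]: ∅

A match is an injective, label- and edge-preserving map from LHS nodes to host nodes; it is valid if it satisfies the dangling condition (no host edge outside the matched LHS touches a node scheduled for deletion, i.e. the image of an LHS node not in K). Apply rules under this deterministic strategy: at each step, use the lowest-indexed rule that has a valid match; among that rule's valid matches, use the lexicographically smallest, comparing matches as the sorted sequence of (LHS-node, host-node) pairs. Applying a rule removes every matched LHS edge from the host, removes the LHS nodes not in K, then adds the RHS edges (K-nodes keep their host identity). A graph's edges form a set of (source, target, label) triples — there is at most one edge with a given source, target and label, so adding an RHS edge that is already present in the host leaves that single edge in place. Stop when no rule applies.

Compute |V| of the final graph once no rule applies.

Answer: 3

Rewrite trace:
initial: |V|=7 |E|=7  E = 0-p->2 2-p->2 2-q->4 3-p->2 3-q->3 5-p->2 5-q->5
step 1: apply R0 at {0↦2, 1↦4}  → |V|=7 |E|=5  E = 0-p->2 3-p->2 3-q->3 5-p->2 5-q->5
step 2: apply R2 at {0↦2, 1↦3, 2↦1}  → |V|=5 |E|=3  E = 0-p->2 5-p->2 5-q->5
step 3: apply R2 at {0↦2, 1↦5, 2↦4}  → |V|=3 |E|=1  E = 0-p->2
step 4: apply R3 at {0↦2, 1↦0}  → |V|=3 |E|=0  E = ∅
final graph: no rule applies after step 4
NF nodes: {0:B, 2:A, 6:C}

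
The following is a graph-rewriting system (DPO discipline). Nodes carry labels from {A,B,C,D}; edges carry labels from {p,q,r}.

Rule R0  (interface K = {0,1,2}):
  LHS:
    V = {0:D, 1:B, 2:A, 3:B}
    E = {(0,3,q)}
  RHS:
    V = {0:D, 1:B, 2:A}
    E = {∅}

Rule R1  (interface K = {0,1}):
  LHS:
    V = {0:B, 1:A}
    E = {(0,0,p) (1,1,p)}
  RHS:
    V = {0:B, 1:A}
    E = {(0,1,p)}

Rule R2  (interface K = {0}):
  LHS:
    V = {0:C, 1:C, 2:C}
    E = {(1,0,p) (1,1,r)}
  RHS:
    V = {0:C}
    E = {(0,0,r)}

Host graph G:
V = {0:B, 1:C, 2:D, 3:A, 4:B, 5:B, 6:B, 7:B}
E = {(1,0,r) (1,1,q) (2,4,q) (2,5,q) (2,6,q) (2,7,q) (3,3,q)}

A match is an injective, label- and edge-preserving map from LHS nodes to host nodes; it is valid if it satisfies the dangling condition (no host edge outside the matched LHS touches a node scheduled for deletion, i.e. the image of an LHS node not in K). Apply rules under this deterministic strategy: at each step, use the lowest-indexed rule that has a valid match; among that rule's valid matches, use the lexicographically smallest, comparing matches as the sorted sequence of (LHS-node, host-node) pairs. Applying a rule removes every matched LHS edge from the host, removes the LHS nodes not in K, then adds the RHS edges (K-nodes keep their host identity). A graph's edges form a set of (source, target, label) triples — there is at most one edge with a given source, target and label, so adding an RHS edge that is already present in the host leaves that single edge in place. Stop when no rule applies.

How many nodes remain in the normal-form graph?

Answer: 4

Derivation:
initial: |V|=8 |E|=7  E = 1-r->0 1-q->1 2-q->4 2-q->5 2-q->6 2-q->7 3-q->3
step 1: apply R0 at {0↦2, 1↦0, 2↦3, 3↦4}  → |V|=7 |E|=6  E = 1-r->0 1-q->1 2-q->5 2-q->6 2-q->7 3-q->3
step 2: apply R0 at {0↦2, 1↦0, 2↦3, 3↦5}  → |V|=6 |E|=5  E = 1-r->0 1-q->1 2-q->6 2-q->7 3-q->3
step 3: apply R0 at {0↦2, 1↦0, 2↦3, 3↦6}  → |V|=5 |E|=4  E = 1-r->0 1-q->1 2-q->7 3-q->3
step 4: apply R0 at {0↦2, 1↦0, 2↦3, 3↦7}  → |V|=4 |E|=3  E = 1-r->0 1-q->1 3-q->3
halt: no rule applies after step 4
NF nodes: {0:B, 1:C, 2:D, 3:A}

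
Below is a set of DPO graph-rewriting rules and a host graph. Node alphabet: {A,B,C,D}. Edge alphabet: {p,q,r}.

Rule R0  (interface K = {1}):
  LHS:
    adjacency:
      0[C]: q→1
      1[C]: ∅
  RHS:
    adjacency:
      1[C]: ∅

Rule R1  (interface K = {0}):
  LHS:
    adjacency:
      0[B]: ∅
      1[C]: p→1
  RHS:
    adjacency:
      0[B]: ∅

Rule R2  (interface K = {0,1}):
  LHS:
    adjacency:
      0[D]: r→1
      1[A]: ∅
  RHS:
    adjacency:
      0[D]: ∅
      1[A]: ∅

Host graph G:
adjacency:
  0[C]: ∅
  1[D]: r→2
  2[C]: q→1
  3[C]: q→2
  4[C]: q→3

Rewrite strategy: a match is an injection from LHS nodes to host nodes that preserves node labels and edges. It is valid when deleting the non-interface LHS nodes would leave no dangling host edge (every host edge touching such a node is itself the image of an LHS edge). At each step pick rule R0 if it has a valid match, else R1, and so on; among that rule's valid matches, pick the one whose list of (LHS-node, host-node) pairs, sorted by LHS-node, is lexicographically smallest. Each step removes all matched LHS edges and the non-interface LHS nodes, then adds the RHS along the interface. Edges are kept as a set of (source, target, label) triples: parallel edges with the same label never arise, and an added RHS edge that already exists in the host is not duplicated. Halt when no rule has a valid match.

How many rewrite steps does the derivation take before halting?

Answer: 2

Rewrite trace:
start.  V:5 E:4  edges: 1-r->2 2-q->1 3-q->2 4-q->3
1. fire R0 via {0↦4, 1↦3}  →  V:4 E:3  edges: 1-r->2 2-q->1 3-q->2
2. fire R0 via {0↦3, 1↦2}  →  V:3 E:2  edges: 1-r->2 2-q->1
halt: no rule applies after step 2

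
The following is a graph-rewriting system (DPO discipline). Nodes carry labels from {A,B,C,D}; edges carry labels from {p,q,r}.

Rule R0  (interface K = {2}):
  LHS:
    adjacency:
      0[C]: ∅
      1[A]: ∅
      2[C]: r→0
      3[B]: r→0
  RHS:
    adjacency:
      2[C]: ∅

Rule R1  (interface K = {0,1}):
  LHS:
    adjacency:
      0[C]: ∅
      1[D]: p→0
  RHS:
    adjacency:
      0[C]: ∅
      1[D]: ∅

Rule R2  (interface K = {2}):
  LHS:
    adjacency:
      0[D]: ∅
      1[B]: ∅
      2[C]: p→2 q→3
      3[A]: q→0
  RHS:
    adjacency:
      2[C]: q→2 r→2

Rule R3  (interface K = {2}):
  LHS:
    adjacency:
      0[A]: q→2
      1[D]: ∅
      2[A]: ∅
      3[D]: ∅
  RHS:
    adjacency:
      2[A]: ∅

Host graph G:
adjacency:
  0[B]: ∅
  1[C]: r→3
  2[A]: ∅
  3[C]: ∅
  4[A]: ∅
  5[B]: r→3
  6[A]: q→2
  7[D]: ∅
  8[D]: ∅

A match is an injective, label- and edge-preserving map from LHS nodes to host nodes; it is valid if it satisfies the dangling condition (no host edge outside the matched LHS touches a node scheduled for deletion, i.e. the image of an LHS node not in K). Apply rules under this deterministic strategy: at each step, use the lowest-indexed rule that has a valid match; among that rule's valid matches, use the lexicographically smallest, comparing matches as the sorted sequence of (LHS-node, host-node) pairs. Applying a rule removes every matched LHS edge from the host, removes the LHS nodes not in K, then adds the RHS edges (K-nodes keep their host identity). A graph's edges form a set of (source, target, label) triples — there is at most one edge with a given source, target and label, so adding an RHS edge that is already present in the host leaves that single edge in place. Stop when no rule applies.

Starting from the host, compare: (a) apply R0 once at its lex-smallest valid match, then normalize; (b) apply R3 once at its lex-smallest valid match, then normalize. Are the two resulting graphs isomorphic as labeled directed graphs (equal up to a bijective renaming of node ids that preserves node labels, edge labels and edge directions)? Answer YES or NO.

Answer: YES

Rewrite trace:
branch R0-first: apply at {0↦3, 1↦4, 2↦1, 3↦5} → |E|=1, then 1 more step(s) → NF |V|=3 |E|=0 V={0:B, 1:C, 2:A} E=∅
branch R3-first: apply at {0↦6, 1↦7, 2↦2, 3↦8} → |E|=2, then 1 more step(s) → NF |V|=3 |E|=0 V={0:B, 1:C, 4:A} E=∅
graphs isomorphic (equal up to label-preserving node renaming)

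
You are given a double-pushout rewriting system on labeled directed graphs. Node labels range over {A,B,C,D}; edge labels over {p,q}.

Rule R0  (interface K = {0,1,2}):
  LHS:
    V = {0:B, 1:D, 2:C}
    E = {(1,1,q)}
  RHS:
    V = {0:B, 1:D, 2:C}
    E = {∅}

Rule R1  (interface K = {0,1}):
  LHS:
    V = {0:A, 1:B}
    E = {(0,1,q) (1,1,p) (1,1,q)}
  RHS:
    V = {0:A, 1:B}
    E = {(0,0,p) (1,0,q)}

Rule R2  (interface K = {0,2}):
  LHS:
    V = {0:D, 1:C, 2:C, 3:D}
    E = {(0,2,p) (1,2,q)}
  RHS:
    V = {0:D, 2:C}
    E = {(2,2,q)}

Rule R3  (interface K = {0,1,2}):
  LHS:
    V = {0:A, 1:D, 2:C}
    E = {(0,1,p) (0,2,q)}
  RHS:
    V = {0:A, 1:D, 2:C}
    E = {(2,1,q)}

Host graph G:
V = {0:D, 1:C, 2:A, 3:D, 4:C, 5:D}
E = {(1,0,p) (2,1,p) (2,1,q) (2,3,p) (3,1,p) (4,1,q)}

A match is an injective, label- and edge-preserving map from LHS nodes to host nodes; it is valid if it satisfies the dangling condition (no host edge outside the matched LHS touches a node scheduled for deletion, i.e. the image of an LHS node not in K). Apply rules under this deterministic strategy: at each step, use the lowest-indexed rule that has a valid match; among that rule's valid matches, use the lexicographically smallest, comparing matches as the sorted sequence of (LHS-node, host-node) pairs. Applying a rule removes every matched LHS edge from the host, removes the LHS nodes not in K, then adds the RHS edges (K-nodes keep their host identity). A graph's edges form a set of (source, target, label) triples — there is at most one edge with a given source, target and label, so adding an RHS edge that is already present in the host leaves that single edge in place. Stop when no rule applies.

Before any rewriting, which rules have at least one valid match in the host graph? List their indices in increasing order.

R0: no valid match — LHS pattern not found
R1: no valid match — LHS pattern not found
R2: 1 valid match — {0↦3, 1↦4, 2↦1, 3↦5}
R3: 1 valid match — {0↦2, 1↦3, 2↦1}

Answer: [R2,R3]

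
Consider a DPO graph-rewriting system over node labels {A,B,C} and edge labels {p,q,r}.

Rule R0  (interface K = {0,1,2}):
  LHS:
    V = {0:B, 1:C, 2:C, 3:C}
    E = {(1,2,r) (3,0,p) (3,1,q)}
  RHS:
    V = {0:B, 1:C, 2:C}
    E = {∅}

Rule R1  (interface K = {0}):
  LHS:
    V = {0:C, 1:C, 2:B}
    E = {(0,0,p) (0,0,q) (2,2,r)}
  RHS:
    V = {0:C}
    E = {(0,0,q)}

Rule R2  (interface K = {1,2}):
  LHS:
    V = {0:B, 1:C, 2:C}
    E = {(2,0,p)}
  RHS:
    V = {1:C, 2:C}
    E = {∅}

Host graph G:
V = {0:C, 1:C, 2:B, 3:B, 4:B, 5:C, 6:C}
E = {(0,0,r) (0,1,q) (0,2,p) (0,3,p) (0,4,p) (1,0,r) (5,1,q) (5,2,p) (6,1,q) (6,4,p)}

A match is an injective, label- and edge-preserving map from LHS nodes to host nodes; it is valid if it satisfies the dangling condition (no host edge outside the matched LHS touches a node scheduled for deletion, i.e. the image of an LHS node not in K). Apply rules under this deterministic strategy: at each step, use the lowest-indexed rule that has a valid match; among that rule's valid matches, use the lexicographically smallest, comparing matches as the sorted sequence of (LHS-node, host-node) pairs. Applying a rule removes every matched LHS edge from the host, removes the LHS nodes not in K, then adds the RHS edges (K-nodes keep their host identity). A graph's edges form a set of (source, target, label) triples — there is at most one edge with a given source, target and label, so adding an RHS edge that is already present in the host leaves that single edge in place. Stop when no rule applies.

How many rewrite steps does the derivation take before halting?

start.  V:7 E:10  edges: 0-r->0 0-q->1 0-p->2 0-p->3 0-p->4 1-r->0 5-q->1 5-p->2 6-q->1 6-p->4
1. fire R0 via {0↦2, 1↦1, 2↦0, 3↦5}  →  V:6 E:7  edges: 0-r->0 0-q->1 0-p->2 0-p->3 0-p->4 6-q->1 6-p->4
2. fire R2 via {0↦2, 1↦1, 2↦0}  →  V:5 E:6  edges: 0-r->0 0-q->1 0-p->3 0-p->4 6-q->1 6-p->4
3. fire R2 via {0↦3, 1↦1, 2↦0}  →  V:4 E:5  edges: 0-r->0 0-q->1 0-p->4 6-q->1 6-p->4
final graph: no rule applies after step 3

Answer: 3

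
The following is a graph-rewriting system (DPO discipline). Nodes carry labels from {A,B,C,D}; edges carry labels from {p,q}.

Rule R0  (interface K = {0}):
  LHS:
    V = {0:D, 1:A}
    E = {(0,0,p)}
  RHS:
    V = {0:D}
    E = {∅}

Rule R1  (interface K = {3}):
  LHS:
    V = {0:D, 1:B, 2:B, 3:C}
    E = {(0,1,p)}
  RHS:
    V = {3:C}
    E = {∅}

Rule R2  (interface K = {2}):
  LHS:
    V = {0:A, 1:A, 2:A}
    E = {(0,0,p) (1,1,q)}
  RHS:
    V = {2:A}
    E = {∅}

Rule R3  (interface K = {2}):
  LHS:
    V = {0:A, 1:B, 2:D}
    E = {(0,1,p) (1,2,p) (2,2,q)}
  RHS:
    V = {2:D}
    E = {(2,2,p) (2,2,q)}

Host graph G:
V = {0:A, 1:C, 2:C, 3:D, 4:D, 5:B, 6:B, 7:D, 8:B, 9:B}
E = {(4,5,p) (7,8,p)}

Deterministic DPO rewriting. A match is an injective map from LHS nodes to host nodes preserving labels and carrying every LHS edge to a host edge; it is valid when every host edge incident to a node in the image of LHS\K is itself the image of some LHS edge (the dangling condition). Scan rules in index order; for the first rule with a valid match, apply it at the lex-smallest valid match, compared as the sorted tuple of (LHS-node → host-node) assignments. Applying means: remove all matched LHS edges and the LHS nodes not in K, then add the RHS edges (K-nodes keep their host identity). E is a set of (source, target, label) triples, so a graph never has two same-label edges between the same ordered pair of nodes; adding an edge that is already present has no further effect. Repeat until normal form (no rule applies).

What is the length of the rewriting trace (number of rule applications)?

start.  V:10 E:2  edges: 4-p->5 7-p->8
1. fire R1 via {0↦4, 1↦5, 2↦6, 3↦1}  →  V:7 E:1  edges: 7-p->8
2. fire R1 via {0↦7, 1↦8, 2↦9, 3↦1}  →  V:4 E:0  edges: ∅
final graph: no rule applies after step 2

Answer: 2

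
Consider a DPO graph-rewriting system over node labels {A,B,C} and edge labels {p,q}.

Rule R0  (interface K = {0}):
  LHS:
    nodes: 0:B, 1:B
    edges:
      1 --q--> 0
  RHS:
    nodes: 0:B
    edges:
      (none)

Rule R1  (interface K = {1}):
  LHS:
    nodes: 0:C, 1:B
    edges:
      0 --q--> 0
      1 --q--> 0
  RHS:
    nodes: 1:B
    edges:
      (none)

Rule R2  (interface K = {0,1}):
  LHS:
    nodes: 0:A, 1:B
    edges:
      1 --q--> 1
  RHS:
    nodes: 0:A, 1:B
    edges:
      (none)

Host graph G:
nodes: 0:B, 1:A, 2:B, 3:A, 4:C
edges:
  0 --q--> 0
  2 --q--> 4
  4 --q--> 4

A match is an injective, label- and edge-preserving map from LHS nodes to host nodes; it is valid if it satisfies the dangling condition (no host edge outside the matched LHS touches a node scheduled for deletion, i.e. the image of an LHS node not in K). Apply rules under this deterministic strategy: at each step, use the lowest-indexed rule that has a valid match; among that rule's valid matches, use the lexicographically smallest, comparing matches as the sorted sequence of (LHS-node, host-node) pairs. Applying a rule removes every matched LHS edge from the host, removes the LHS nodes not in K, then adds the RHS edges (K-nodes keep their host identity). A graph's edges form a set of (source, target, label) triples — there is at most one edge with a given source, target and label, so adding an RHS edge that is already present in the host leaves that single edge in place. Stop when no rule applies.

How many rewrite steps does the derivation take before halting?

Answer: 2

Rewrite trace:
[0] host  ⇒  5 nodes, 3 edges  {0-q->0 2-q->4 4-q->4}
[1] R1 @ {0↦4, 1↦2}  ⇒  4 nodes, 1 edges  {0-q->0}
[2] R2 @ {0↦1, 1↦0}  ⇒  4 nodes, 0 edges  {∅}
final graph: no rule applies after step 2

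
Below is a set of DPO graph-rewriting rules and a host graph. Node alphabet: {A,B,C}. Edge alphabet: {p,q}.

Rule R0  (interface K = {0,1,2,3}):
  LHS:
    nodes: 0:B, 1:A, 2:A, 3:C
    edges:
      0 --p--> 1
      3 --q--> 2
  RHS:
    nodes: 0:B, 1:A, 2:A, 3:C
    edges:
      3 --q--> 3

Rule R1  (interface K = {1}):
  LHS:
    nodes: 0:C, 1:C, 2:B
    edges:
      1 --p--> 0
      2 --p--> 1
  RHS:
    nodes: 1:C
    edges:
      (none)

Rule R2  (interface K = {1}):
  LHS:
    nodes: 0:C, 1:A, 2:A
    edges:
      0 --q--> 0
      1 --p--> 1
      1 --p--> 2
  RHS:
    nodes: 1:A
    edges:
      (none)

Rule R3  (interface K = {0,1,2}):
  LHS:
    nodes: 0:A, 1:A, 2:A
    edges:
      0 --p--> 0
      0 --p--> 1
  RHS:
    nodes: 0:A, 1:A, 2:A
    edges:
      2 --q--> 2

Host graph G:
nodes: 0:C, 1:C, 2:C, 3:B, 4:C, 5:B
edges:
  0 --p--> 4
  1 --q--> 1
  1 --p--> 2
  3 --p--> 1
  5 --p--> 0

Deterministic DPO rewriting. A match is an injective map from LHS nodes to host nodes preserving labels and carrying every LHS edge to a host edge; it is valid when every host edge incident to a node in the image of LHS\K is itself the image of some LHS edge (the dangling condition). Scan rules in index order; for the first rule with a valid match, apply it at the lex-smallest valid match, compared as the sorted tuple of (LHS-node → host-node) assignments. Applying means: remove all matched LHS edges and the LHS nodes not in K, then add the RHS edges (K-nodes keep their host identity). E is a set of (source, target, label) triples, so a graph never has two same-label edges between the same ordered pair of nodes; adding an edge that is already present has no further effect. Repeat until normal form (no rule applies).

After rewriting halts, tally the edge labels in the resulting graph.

initial: |V|=6 |E|=5  E = 0-p->4 1-q->1 1-p->2 3-p->1 5-p->0
step 1: apply R1 at {0↦2, 1↦1, 2↦3}  → |V|=4 |E|=3  E = 0-p->4 1-q->1 5-p->0
step 2: apply R1 at {0↦4, 1↦0, 2↦5}  → |V|=2 |E|=1  E = 1-q->1
final graph: no rule applies after step 2
NF edges: [(1, 1, 'q')]

Answer: q:1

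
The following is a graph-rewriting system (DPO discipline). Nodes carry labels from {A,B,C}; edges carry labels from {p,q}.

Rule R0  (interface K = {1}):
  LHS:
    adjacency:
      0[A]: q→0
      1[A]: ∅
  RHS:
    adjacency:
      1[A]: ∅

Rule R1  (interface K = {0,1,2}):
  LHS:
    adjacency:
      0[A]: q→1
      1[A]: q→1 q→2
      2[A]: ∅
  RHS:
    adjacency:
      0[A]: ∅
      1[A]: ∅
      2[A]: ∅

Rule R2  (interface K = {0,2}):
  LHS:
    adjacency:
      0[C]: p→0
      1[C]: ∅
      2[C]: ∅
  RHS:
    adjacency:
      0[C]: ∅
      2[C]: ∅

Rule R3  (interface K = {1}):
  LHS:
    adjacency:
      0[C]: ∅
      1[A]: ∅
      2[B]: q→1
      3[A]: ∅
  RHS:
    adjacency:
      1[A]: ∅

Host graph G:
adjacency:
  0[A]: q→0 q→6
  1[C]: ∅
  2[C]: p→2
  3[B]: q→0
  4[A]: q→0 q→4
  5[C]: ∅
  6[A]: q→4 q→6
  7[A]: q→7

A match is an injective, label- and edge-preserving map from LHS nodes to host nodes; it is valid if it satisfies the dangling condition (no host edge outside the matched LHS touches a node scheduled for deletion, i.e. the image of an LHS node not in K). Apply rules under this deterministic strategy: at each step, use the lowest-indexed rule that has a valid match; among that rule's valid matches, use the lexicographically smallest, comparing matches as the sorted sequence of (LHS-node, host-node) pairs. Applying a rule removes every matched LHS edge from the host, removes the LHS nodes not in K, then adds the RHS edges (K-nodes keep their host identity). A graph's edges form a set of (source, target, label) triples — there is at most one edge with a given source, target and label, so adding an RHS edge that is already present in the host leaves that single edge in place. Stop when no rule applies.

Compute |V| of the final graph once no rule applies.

Answer: 3

Rewrite trace:
initial: |V|=8 |E|=9  E = 0-q->0 0-q->6 2-p->2 3-q->0 4-q->0 4-q->4 6-q->4 6-q->6 7-q->7
step 1: apply R0 at {0↦7, 1↦0}  → |V|=7 |E|=8  E = 0-q->0 0-q->6 2-p->2 3-q->0 4-q->0 4-q->4 6-q->4 6-q->6
step 2: apply R1 at {0↦0, 1↦6, 2↦4}  → |V|=7 |E|=5  E = 0-q->0 2-p->2 3-q->0 4-q->0 4-q->4
step 3: apply R2 at {0↦2, 1↦1, 2↦5}  → |V|=6 |E|=4  E = 0-q->0 3-q->0 4-q->0 4-q->4
step 4: apply R3 at {0↦2, 1↦0, 2↦3, 3↦6}  → |V|=3 |E|=3  E = 0-q->0 4-q->0 4-q->4
halt: no rule applies after step 4
NF nodes: {0:A, 4:A, 5:C}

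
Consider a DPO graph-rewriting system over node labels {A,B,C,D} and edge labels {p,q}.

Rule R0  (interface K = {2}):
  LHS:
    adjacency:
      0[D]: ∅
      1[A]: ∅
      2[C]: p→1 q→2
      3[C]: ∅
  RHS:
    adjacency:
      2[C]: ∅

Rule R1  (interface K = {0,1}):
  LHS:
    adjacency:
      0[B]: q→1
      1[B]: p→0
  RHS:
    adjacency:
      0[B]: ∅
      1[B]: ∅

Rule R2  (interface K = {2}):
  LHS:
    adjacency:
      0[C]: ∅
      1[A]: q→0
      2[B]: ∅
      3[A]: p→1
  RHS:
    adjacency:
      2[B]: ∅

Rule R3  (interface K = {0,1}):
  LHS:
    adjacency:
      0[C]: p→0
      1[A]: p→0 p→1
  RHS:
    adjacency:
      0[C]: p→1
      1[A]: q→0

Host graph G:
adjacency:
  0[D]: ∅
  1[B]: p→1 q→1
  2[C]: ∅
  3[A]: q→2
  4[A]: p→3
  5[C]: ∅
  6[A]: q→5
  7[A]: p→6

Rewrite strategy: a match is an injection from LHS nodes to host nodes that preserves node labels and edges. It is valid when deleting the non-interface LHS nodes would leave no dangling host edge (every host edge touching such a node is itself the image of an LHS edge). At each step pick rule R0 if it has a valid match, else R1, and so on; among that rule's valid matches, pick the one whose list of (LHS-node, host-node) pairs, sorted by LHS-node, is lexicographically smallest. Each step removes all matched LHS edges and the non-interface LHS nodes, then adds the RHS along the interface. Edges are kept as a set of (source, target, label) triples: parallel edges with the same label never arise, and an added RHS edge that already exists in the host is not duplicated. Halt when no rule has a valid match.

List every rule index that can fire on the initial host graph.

R0: no valid match — LHS pattern not found
R1: no valid match — LHS pattern not found
R2: 2 valid matches — {0↦2, 1↦3, 2↦1, 3↦4}, {0↦5, 1↦6, 2↦1, 3↦7}
R3: no valid match — LHS pattern not found

Answer: [R2]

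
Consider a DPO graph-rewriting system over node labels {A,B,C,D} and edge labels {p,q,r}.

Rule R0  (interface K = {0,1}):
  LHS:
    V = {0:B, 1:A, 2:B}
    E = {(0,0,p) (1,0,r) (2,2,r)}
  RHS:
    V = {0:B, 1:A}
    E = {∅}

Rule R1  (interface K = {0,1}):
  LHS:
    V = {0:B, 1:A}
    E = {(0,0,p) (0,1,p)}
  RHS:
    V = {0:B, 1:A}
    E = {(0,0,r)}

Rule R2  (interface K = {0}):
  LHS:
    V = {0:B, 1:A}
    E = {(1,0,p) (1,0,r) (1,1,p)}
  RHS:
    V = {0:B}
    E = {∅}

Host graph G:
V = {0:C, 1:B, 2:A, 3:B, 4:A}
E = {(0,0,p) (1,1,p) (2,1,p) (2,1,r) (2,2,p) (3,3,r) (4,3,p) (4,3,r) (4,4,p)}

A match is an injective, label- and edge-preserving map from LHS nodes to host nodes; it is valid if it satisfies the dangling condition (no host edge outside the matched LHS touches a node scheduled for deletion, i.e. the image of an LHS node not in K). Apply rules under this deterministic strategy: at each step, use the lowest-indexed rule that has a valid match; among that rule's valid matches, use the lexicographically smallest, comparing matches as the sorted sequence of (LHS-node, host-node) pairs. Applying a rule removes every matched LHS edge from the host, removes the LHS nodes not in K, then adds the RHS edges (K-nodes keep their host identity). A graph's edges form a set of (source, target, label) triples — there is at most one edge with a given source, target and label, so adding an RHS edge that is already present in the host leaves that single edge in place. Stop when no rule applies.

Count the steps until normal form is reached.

[0] host  ⇒  5 nodes, 9 edges  {0-p->0 1-p->1 2-p->1 2-r->1 2-p->2 3-r->3 4-p->3 4-r->3 4-p->4}
[1] R2 @ {0↦1, 1↦2}  ⇒  4 nodes, 6 edges  {0-p->0 1-p->1 3-r->3 4-p->3 4-r->3 4-p->4}
[2] R2 @ {0↦3, 1↦4}  ⇒  3 nodes, 3 edges  {0-p->0 1-p->1 3-r->3}
halt: no rule applies after step 2

Answer: 2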